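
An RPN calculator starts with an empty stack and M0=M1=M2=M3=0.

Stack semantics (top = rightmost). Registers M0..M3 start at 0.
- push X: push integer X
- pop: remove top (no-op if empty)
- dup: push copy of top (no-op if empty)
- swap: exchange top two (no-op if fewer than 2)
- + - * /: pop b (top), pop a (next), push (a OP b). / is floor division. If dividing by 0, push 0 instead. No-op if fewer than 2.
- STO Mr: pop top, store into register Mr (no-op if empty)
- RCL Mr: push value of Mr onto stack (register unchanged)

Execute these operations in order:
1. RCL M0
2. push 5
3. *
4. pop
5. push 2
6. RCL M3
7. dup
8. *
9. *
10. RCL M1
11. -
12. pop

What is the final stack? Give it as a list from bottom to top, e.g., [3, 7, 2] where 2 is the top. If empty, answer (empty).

After op 1 (RCL M0): stack=[0] mem=[0,0,0,0]
After op 2 (push 5): stack=[0,5] mem=[0,0,0,0]
After op 3 (*): stack=[0] mem=[0,0,0,0]
After op 4 (pop): stack=[empty] mem=[0,0,0,0]
After op 5 (push 2): stack=[2] mem=[0,0,0,0]
After op 6 (RCL M3): stack=[2,0] mem=[0,0,0,0]
After op 7 (dup): stack=[2,0,0] mem=[0,0,0,0]
After op 8 (*): stack=[2,0] mem=[0,0,0,0]
After op 9 (*): stack=[0] mem=[0,0,0,0]
After op 10 (RCL M1): stack=[0,0] mem=[0,0,0,0]
After op 11 (-): stack=[0] mem=[0,0,0,0]
After op 12 (pop): stack=[empty] mem=[0,0,0,0]

Answer: (empty)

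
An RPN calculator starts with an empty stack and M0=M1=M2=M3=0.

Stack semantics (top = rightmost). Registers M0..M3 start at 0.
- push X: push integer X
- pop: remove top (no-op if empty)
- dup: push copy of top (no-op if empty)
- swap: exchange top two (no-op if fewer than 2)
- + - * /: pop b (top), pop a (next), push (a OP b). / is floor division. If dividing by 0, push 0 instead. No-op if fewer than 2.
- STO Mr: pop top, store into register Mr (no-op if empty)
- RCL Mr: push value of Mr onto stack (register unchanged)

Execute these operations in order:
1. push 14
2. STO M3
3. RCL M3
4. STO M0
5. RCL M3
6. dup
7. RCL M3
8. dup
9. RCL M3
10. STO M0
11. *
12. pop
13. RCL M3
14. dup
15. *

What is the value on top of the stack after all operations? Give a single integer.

After op 1 (push 14): stack=[14] mem=[0,0,0,0]
After op 2 (STO M3): stack=[empty] mem=[0,0,0,14]
After op 3 (RCL M3): stack=[14] mem=[0,0,0,14]
After op 4 (STO M0): stack=[empty] mem=[14,0,0,14]
After op 5 (RCL M3): stack=[14] mem=[14,0,0,14]
After op 6 (dup): stack=[14,14] mem=[14,0,0,14]
After op 7 (RCL M3): stack=[14,14,14] mem=[14,0,0,14]
After op 8 (dup): stack=[14,14,14,14] mem=[14,0,0,14]
After op 9 (RCL M3): stack=[14,14,14,14,14] mem=[14,0,0,14]
After op 10 (STO M0): stack=[14,14,14,14] mem=[14,0,0,14]
After op 11 (*): stack=[14,14,196] mem=[14,0,0,14]
After op 12 (pop): stack=[14,14] mem=[14,0,0,14]
After op 13 (RCL M3): stack=[14,14,14] mem=[14,0,0,14]
After op 14 (dup): stack=[14,14,14,14] mem=[14,0,0,14]
After op 15 (*): stack=[14,14,196] mem=[14,0,0,14]

Answer: 196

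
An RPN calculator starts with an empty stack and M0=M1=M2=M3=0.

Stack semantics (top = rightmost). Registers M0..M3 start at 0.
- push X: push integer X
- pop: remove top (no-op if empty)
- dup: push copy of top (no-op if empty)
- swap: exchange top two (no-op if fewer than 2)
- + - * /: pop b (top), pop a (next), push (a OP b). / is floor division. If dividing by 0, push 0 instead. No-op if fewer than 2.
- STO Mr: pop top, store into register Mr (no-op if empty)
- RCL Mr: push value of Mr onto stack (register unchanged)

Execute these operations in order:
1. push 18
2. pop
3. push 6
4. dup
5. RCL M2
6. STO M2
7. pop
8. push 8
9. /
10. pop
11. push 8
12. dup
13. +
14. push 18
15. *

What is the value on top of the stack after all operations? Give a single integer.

After op 1 (push 18): stack=[18] mem=[0,0,0,0]
After op 2 (pop): stack=[empty] mem=[0,0,0,0]
After op 3 (push 6): stack=[6] mem=[0,0,0,0]
After op 4 (dup): stack=[6,6] mem=[0,0,0,0]
After op 5 (RCL M2): stack=[6,6,0] mem=[0,0,0,0]
After op 6 (STO M2): stack=[6,6] mem=[0,0,0,0]
After op 7 (pop): stack=[6] mem=[0,0,0,0]
After op 8 (push 8): stack=[6,8] mem=[0,0,0,0]
After op 9 (/): stack=[0] mem=[0,0,0,0]
After op 10 (pop): stack=[empty] mem=[0,0,0,0]
After op 11 (push 8): stack=[8] mem=[0,0,0,0]
After op 12 (dup): stack=[8,8] mem=[0,0,0,0]
After op 13 (+): stack=[16] mem=[0,0,0,0]
After op 14 (push 18): stack=[16,18] mem=[0,0,0,0]
After op 15 (*): stack=[288] mem=[0,0,0,0]

Answer: 288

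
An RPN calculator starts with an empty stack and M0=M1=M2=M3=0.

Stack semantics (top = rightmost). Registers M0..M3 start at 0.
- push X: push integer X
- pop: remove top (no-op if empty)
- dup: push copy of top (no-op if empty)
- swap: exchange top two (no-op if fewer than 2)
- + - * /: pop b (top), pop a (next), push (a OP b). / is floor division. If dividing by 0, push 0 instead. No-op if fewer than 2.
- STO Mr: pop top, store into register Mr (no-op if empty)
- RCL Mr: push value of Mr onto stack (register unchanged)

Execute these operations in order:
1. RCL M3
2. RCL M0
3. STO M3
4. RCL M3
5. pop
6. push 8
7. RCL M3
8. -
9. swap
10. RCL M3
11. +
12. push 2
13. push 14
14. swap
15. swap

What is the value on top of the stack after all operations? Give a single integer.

Answer: 14

Derivation:
After op 1 (RCL M3): stack=[0] mem=[0,0,0,0]
After op 2 (RCL M0): stack=[0,0] mem=[0,0,0,0]
After op 3 (STO M3): stack=[0] mem=[0,0,0,0]
After op 4 (RCL M3): stack=[0,0] mem=[0,0,0,0]
After op 5 (pop): stack=[0] mem=[0,0,0,0]
After op 6 (push 8): stack=[0,8] mem=[0,0,0,0]
After op 7 (RCL M3): stack=[0,8,0] mem=[0,0,0,0]
After op 8 (-): stack=[0,8] mem=[0,0,0,0]
After op 9 (swap): stack=[8,0] mem=[0,0,0,0]
After op 10 (RCL M3): stack=[8,0,0] mem=[0,0,0,0]
After op 11 (+): stack=[8,0] mem=[0,0,0,0]
After op 12 (push 2): stack=[8,0,2] mem=[0,0,0,0]
After op 13 (push 14): stack=[8,0,2,14] mem=[0,0,0,0]
After op 14 (swap): stack=[8,0,14,2] mem=[0,0,0,0]
After op 15 (swap): stack=[8,0,2,14] mem=[0,0,0,0]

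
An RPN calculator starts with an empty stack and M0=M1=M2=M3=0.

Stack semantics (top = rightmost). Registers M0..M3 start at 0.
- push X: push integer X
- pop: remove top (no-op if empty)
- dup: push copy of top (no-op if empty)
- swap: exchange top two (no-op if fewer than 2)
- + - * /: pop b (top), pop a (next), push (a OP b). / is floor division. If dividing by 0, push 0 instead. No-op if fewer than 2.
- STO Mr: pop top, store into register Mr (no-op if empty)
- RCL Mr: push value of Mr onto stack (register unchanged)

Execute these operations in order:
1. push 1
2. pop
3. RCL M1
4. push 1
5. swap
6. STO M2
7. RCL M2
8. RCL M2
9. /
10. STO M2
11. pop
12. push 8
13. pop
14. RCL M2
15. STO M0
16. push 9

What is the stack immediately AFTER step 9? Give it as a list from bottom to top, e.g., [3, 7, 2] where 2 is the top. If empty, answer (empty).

After op 1 (push 1): stack=[1] mem=[0,0,0,0]
After op 2 (pop): stack=[empty] mem=[0,0,0,0]
After op 3 (RCL M1): stack=[0] mem=[0,0,0,0]
After op 4 (push 1): stack=[0,1] mem=[0,0,0,0]
After op 5 (swap): stack=[1,0] mem=[0,0,0,0]
After op 6 (STO M2): stack=[1] mem=[0,0,0,0]
After op 7 (RCL M2): stack=[1,0] mem=[0,0,0,0]
After op 8 (RCL M2): stack=[1,0,0] mem=[0,0,0,0]
After op 9 (/): stack=[1,0] mem=[0,0,0,0]

[1, 0]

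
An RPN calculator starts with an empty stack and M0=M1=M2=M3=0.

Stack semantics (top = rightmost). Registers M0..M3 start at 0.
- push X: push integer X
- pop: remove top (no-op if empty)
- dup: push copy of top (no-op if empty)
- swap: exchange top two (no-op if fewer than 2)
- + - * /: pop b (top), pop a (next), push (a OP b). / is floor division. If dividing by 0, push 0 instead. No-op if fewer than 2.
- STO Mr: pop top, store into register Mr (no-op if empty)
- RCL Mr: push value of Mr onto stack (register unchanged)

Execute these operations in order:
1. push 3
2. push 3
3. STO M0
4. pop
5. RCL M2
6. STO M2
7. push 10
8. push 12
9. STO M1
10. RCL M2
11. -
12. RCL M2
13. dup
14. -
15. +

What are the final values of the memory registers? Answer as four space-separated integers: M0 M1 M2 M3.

Answer: 3 12 0 0

Derivation:
After op 1 (push 3): stack=[3] mem=[0,0,0,0]
After op 2 (push 3): stack=[3,3] mem=[0,0,0,0]
After op 3 (STO M0): stack=[3] mem=[3,0,0,0]
After op 4 (pop): stack=[empty] mem=[3,0,0,0]
After op 5 (RCL M2): stack=[0] mem=[3,0,0,0]
After op 6 (STO M2): stack=[empty] mem=[3,0,0,0]
After op 7 (push 10): stack=[10] mem=[3,0,0,0]
After op 8 (push 12): stack=[10,12] mem=[3,0,0,0]
After op 9 (STO M1): stack=[10] mem=[3,12,0,0]
After op 10 (RCL M2): stack=[10,0] mem=[3,12,0,0]
After op 11 (-): stack=[10] mem=[3,12,0,0]
After op 12 (RCL M2): stack=[10,0] mem=[3,12,0,0]
After op 13 (dup): stack=[10,0,0] mem=[3,12,0,0]
After op 14 (-): stack=[10,0] mem=[3,12,0,0]
After op 15 (+): stack=[10] mem=[3,12,0,0]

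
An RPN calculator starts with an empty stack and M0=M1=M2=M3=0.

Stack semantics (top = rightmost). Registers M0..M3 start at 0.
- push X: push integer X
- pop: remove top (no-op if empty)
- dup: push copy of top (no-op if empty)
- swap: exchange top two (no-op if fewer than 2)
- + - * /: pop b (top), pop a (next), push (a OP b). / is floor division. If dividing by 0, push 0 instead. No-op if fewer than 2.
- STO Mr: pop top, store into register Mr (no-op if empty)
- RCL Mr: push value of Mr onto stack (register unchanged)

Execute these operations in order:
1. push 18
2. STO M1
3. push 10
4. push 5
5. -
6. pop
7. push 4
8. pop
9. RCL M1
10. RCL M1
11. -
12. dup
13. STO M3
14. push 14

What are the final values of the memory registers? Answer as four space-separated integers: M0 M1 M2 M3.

Answer: 0 18 0 0

Derivation:
After op 1 (push 18): stack=[18] mem=[0,0,0,0]
After op 2 (STO M1): stack=[empty] mem=[0,18,0,0]
After op 3 (push 10): stack=[10] mem=[0,18,0,0]
After op 4 (push 5): stack=[10,5] mem=[0,18,0,0]
After op 5 (-): stack=[5] mem=[0,18,0,0]
After op 6 (pop): stack=[empty] mem=[0,18,0,0]
After op 7 (push 4): stack=[4] mem=[0,18,0,0]
After op 8 (pop): stack=[empty] mem=[0,18,0,0]
After op 9 (RCL M1): stack=[18] mem=[0,18,0,0]
After op 10 (RCL M1): stack=[18,18] mem=[0,18,0,0]
After op 11 (-): stack=[0] mem=[0,18,0,0]
After op 12 (dup): stack=[0,0] mem=[0,18,0,0]
After op 13 (STO M3): stack=[0] mem=[0,18,0,0]
After op 14 (push 14): stack=[0,14] mem=[0,18,0,0]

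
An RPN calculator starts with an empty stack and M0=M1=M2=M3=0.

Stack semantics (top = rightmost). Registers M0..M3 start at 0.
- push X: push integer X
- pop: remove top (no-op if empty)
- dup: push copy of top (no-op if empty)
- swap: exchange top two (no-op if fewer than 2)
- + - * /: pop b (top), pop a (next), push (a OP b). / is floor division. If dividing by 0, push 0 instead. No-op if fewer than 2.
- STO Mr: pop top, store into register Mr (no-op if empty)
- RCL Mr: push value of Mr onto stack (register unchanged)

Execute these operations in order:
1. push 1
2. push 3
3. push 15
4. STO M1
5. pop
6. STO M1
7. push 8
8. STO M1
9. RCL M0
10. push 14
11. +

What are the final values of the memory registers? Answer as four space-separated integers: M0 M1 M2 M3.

Answer: 0 8 0 0

Derivation:
After op 1 (push 1): stack=[1] mem=[0,0,0,0]
After op 2 (push 3): stack=[1,3] mem=[0,0,0,0]
After op 3 (push 15): stack=[1,3,15] mem=[0,0,0,0]
After op 4 (STO M1): stack=[1,3] mem=[0,15,0,0]
After op 5 (pop): stack=[1] mem=[0,15,0,0]
After op 6 (STO M1): stack=[empty] mem=[0,1,0,0]
After op 7 (push 8): stack=[8] mem=[0,1,0,0]
After op 8 (STO M1): stack=[empty] mem=[0,8,0,0]
After op 9 (RCL M0): stack=[0] mem=[0,8,0,0]
After op 10 (push 14): stack=[0,14] mem=[0,8,0,0]
After op 11 (+): stack=[14] mem=[0,8,0,0]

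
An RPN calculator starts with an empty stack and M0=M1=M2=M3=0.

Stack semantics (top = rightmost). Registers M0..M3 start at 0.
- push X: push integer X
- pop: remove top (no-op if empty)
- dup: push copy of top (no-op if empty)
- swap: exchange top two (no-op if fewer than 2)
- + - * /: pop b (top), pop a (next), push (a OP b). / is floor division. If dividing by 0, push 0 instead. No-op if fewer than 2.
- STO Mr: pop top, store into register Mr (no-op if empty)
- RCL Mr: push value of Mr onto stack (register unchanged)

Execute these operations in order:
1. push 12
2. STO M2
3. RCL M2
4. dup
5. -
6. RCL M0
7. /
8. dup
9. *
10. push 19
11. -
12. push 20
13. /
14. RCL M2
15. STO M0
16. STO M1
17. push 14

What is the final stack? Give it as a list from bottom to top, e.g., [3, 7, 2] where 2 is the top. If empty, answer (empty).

Answer: [14]

Derivation:
After op 1 (push 12): stack=[12] mem=[0,0,0,0]
After op 2 (STO M2): stack=[empty] mem=[0,0,12,0]
After op 3 (RCL M2): stack=[12] mem=[0,0,12,0]
After op 4 (dup): stack=[12,12] mem=[0,0,12,0]
After op 5 (-): stack=[0] mem=[0,0,12,0]
After op 6 (RCL M0): stack=[0,0] mem=[0,0,12,0]
After op 7 (/): stack=[0] mem=[0,0,12,0]
After op 8 (dup): stack=[0,0] mem=[0,0,12,0]
After op 9 (*): stack=[0] mem=[0,0,12,0]
After op 10 (push 19): stack=[0,19] mem=[0,0,12,0]
After op 11 (-): stack=[-19] mem=[0,0,12,0]
After op 12 (push 20): stack=[-19,20] mem=[0,0,12,0]
After op 13 (/): stack=[-1] mem=[0,0,12,0]
After op 14 (RCL M2): stack=[-1,12] mem=[0,0,12,0]
After op 15 (STO M0): stack=[-1] mem=[12,0,12,0]
After op 16 (STO M1): stack=[empty] mem=[12,-1,12,0]
After op 17 (push 14): stack=[14] mem=[12,-1,12,0]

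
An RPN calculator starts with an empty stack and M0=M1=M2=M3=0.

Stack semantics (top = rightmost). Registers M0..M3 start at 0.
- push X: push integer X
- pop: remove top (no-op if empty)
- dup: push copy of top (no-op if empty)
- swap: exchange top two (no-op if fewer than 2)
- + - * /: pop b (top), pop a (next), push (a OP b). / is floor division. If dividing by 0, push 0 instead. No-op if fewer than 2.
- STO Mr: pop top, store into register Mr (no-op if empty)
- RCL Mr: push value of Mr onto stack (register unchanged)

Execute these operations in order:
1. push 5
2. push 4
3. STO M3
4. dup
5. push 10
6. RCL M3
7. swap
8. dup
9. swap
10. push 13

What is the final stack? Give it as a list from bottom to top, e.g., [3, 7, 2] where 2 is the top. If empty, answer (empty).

Answer: [5, 5, 4, 10, 10, 13]

Derivation:
After op 1 (push 5): stack=[5] mem=[0,0,0,0]
After op 2 (push 4): stack=[5,4] mem=[0,0,0,0]
After op 3 (STO M3): stack=[5] mem=[0,0,0,4]
After op 4 (dup): stack=[5,5] mem=[0,0,0,4]
After op 5 (push 10): stack=[5,5,10] mem=[0,0,0,4]
After op 6 (RCL M3): stack=[5,5,10,4] mem=[0,0,0,4]
After op 7 (swap): stack=[5,5,4,10] mem=[0,0,0,4]
After op 8 (dup): stack=[5,5,4,10,10] mem=[0,0,0,4]
After op 9 (swap): stack=[5,5,4,10,10] mem=[0,0,0,4]
After op 10 (push 13): stack=[5,5,4,10,10,13] mem=[0,0,0,4]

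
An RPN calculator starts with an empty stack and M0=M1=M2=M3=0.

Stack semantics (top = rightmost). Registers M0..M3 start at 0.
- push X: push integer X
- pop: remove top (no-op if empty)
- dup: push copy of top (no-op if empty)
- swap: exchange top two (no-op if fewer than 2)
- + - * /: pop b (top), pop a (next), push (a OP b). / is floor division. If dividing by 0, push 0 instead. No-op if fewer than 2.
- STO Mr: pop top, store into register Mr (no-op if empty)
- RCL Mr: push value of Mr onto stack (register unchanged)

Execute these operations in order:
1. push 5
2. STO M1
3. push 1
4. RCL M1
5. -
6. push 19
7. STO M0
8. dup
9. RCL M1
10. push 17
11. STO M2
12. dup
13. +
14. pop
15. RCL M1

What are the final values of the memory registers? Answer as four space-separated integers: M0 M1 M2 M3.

After op 1 (push 5): stack=[5] mem=[0,0,0,0]
After op 2 (STO M1): stack=[empty] mem=[0,5,0,0]
After op 3 (push 1): stack=[1] mem=[0,5,0,0]
After op 4 (RCL M1): stack=[1,5] mem=[0,5,0,0]
After op 5 (-): stack=[-4] mem=[0,5,0,0]
After op 6 (push 19): stack=[-4,19] mem=[0,5,0,0]
After op 7 (STO M0): stack=[-4] mem=[19,5,0,0]
After op 8 (dup): stack=[-4,-4] mem=[19,5,0,0]
After op 9 (RCL M1): stack=[-4,-4,5] mem=[19,5,0,0]
After op 10 (push 17): stack=[-4,-4,5,17] mem=[19,5,0,0]
After op 11 (STO M2): stack=[-4,-4,5] mem=[19,5,17,0]
After op 12 (dup): stack=[-4,-4,5,5] mem=[19,5,17,0]
After op 13 (+): stack=[-4,-4,10] mem=[19,5,17,0]
After op 14 (pop): stack=[-4,-4] mem=[19,5,17,0]
After op 15 (RCL M1): stack=[-4,-4,5] mem=[19,5,17,0]

Answer: 19 5 17 0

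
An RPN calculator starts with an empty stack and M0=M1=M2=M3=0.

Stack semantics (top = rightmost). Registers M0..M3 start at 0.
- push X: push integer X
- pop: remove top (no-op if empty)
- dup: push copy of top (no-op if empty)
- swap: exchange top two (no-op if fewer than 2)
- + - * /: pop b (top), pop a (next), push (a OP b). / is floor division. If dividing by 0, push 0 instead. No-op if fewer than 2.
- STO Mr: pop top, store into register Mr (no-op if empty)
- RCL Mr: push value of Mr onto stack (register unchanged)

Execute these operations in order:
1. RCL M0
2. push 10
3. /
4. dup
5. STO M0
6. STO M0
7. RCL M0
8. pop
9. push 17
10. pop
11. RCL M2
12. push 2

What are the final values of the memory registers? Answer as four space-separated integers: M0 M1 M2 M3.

Answer: 0 0 0 0

Derivation:
After op 1 (RCL M0): stack=[0] mem=[0,0,0,0]
After op 2 (push 10): stack=[0,10] mem=[0,0,0,0]
After op 3 (/): stack=[0] mem=[0,0,0,0]
After op 4 (dup): stack=[0,0] mem=[0,0,0,0]
After op 5 (STO M0): stack=[0] mem=[0,0,0,0]
After op 6 (STO M0): stack=[empty] mem=[0,0,0,0]
After op 7 (RCL M0): stack=[0] mem=[0,0,0,0]
After op 8 (pop): stack=[empty] mem=[0,0,0,0]
After op 9 (push 17): stack=[17] mem=[0,0,0,0]
After op 10 (pop): stack=[empty] mem=[0,0,0,0]
After op 11 (RCL M2): stack=[0] mem=[0,0,0,0]
After op 12 (push 2): stack=[0,2] mem=[0,0,0,0]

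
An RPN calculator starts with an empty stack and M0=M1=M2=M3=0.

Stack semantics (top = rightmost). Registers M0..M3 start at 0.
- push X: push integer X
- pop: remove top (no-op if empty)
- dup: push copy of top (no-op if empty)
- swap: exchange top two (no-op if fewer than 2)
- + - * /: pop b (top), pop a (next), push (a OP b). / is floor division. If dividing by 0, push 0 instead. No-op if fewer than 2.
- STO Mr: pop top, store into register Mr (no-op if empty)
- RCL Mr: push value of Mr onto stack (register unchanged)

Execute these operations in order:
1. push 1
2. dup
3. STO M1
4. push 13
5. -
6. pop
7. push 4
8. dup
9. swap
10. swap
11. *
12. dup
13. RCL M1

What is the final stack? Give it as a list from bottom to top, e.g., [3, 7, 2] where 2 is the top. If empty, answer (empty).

After op 1 (push 1): stack=[1] mem=[0,0,0,0]
After op 2 (dup): stack=[1,1] mem=[0,0,0,0]
After op 3 (STO M1): stack=[1] mem=[0,1,0,0]
After op 4 (push 13): stack=[1,13] mem=[0,1,0,0]
After op 5 (-): stack=[-12] mem=[0,1,0,0]
After op 6 (pop): stack=[empty] mem=[0,1,0,0]
After op 7 (push 4): stack=[4] mem=[0,1,0,0]
After op 8 (dup): stack=[4,4] mem=[0,1,0,0]
After op 9 (swap): stack=[4,4] mem=[0,1,0,0]
After op 10 (swap): stack=[4,4] mem=[0,1,0,0]
After op 11 (*): stack=[16] mem=[0,1,0,0]
After op 12 (dup): stack=[16,16] mem=[0,1,0,0]
After op 13 (RCL M1): stack=[16,16,1] mem=[0,1,0,0]

Answer: [16, 16, 1]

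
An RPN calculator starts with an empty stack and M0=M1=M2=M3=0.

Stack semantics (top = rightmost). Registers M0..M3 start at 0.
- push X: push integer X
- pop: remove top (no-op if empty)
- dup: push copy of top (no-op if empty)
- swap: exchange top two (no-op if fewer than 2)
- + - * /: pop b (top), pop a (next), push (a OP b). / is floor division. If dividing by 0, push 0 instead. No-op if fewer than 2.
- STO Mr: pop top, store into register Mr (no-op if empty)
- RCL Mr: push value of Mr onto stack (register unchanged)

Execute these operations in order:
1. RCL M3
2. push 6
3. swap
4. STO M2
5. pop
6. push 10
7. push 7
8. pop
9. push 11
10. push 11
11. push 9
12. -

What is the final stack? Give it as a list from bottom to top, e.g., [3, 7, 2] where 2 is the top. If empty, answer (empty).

Answer: [10, 11, 2]

Derivation:
After op 1 (RCL M3): stack=[0] mem=[0,0,0,0]
After op 2 (push 6): stack=[0,6] mem=[0,0,0,0]
After op 3 (swap): stack=[6,0] mem=[0,0,0,0]
After op 4 (STO M2): stack=[6] mem=[0,0,0,0]
After op 5 (pop): stack=[empty] mem=[0,0,0,0]
After op 6 (push 10): stack=[10] mem=[0,0,0,0]
After op 7 (push 7): stack=[10,7] mem=[0,0,0,0]
After op 8 (pop): stack=[10] mem=[0,0,0,0]
After op 9 (push 11): stack=[10,11] mem=[0,0,0,0]
After op 10 (push 11): stack=[10,11,11] mem=[0,0,0,0]
After op 11 (push 9): stack=[10,11,11,9] mem=[0,0,0,0]
After op 12 (-): stack=[10,11,2] mem=[0,0,0,0]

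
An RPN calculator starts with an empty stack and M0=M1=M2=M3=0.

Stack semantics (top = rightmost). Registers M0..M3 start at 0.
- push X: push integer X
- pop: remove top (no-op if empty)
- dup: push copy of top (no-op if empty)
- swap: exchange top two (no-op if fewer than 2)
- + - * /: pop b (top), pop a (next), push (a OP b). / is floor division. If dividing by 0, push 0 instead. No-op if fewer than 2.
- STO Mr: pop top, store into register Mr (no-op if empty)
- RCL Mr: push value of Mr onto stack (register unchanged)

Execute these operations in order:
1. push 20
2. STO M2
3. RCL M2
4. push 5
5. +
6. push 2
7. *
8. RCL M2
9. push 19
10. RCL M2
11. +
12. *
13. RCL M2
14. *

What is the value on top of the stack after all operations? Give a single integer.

Answer: 15600

Derivation:
After op 1 (push 20): stack=[20] mem=[0,0,0,0]
After op 2 (STO M2): stack=[empty] mem=[0,0,20,0]
After op 3 (RCL M2): stack=[20] mem=[0,0,20,0]
After op 4 (push 5): stack=[20,5] mem=[0,0,20,0]
After op 5 (+): stack=[25] mem=[0,0,20,0]
After op 6 (push 2): stack=[25,2] mem=[0,0,20,0]
After op 7 (*): stack=[50] mem=[0,0,20,0]
After op 8 (RCL M2): stack=[50,20] mem=[0,0,20,0]
After op 9 (push 19): stack=[50,20,19] mem=[0,0,20,0]
After op 10 (RCL M2): stack=[50,20,19,20] mem=[0,0,20,0]
After op 11 (+): stack=[50,20,39] mem=[0,0,20,0]
After op 12 (*): stack=[50,780] mem=[0,0,20,0]
After op 13 (RCL M2): stack=[50,780,20] mem=[0,0,20,0]
After op 14 (*): stack=[50,15600] mem=[0,0,20,0]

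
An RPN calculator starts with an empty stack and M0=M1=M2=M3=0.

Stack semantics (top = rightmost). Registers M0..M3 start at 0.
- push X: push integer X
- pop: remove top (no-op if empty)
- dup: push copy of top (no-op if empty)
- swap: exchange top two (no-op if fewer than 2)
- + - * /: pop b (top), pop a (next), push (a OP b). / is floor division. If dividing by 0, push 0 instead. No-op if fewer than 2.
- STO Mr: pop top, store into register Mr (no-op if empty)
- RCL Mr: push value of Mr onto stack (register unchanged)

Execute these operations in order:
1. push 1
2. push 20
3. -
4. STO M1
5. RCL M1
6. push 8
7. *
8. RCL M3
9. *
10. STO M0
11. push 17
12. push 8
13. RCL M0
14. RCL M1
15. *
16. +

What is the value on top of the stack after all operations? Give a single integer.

Answer: 8

Derivation:
After op 1 (push 1): stack=[1] mem=[0,0,0,0]
After op 2 (push 20): stack=[1,20] mem=[0,0,0,0]
After op 3 (-): stack=[-19] mem=[0,0,0,0]
After op 4 (STO M1): stack=[empty] mem=[0,-19,0,0]
After op 5 (RCL M1): stack=[-19] mem=[0,-19,0,0]
After op 6 (push 8): stack=[-19,8] mem=[0,-19,0,0]
After op 7 (*): stack=[-152] mem=[0,-19,0,0]
After op 8 (RCL M3): stack=[-152,0] mem=[0,-19,0,0]
After op 9 (*): stack=[0] mem=[0,-19,0,0]
After op 10 (STO M0): stack=[empty] mem=[0,-19,0,0]
After op 11 (push 17): stack=[17] mem=[0,-19,0,0]
After op 12 (push 8): stack=[17,8] mem=[0,-19,0,0]
After op 13 (RCL M0): stack=[17,8,0] mem=[0,-19,0,0]
After op 14 (RCL M1): stack=[17,8,0,-19] mem=[0,-19,0,0]
After op 15 (*): stack=[17,8,0] mem=[0,-19,0,0]
After op 16 (+): stack=[17,8] mem=[0,-19,0,0]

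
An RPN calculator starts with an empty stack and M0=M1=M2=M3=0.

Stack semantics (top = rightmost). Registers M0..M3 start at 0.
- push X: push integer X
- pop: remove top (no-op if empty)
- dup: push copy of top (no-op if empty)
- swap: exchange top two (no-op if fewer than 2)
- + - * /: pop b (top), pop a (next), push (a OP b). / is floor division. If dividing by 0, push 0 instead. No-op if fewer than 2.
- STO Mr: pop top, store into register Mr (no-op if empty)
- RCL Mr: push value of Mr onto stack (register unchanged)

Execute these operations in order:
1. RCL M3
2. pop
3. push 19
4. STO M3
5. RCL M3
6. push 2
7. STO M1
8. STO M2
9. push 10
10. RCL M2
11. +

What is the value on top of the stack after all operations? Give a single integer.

After op 1 (RCL M3): stack=[0] mem=[0,0,0,0]
After op 2 (pop): stack=[empty] mem=[0,0,0,0]
After op 3 (push 19): stack=[19] mem=[0,0,0,0]
After op 4 (STO M3): stack=[empty] mem=[0,0,0,19]
After op 5 (RCL M3): stack=[19] mem=[0,0,0,19]
After op 6 (push 2): stack=[19,2] mem=[0,0,0,19]
After op 7 (STO M1): stack=[19] mem=[0,2,0,19]
After op 8 (STO M2): stack=[empty] mem=[0,2,19,19]
After op 9 (push 10): stack=[10] mem=[0,2,19,19]
After op 10 (RCL M2): stack=[10,19] mem=[0,2,19,19]
After op 11 (+): stack=[29] mem=[0,2,19,19]

Answer: 29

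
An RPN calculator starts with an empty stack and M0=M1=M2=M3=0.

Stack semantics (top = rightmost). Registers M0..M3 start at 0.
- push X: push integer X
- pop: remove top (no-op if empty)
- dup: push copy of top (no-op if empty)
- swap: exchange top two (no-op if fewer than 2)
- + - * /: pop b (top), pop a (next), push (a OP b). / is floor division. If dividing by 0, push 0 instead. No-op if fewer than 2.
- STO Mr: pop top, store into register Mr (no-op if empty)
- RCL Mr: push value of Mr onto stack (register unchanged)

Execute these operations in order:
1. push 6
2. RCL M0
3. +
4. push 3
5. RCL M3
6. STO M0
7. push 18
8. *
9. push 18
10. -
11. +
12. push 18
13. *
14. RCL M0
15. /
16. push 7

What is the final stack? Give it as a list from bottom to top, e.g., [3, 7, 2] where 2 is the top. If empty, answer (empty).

After op 1 (push 6): stack=[6] mem=[0,0,0,0]
After op 2 (RCL M0): stack=[6,0] mem=[0,0,0,0]
After op 3 (+): stack=[6] mem=[0,0,0,0]
After op 4 (push 3): stack=[6,3] mem=[0,0,0,0]
After op 5 (RCL M3): stack=[6,3,0] mem=[0,0,0,0]
After op 6 (STO M0): stack=[6,3] mem=[0,0,0,0]
After op 7 (push 18): stack=[6,3,18] mem=[0,0,0,0]
After op 8 (*): stack=[6,54] mem=[0,0,0,0]
After op 9 (push 18): stack=[6,54,18] mem=[0,0,0,0]
After op 10 (-): stack=[6,36] mem=[0,0,0,0]
After op 11 (+): stack=[42] mem=[0,0,0,0]
After op 12 (push 18): stack=[42,18] mem=[0,0,0,0]
After op 13 (*): stack=[756] mem=[0,0,0,0]
After op 14 (RCL M0): stack=[756,0] mem=[0,0,0,0]
After op 15 (/): stack=[0] mem=[0,0,0,0]
After op 16 (push 7): stack=[0,7] mem=[0,0,0,0]

Answer: [0, 7]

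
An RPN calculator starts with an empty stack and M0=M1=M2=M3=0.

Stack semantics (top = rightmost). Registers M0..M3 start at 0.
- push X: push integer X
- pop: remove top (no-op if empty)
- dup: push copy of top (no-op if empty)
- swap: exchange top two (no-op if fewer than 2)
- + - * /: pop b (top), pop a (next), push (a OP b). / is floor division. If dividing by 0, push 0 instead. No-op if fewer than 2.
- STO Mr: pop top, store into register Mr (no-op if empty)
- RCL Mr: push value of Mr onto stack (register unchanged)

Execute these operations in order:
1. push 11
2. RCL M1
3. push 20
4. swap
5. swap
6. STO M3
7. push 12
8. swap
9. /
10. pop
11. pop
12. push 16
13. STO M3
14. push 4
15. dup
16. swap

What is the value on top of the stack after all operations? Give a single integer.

After op 1 (push 11): stack=[11] mem=[0,0,0,0]
After op 2 (RCL M1): stack=[11,0] mem=[0,0,0,0]
After op 3 (push 20): stack=[11,0,20] mem=[0,0,0,0]
After op 4 (swap): stack=[11,20,0] mem=[0,0,0,0]
After op 5 (swap): stack=[11,0,20] mem=[0,0,0,0]
After op 6 (STO M3): stack=[11,0] mem=[0,0,0,20]
After op 7 (push 12): stack=[11,0,12] mem=[0,0,0,20]
After op 8 (swap): stack=[11,12,0] mem=[0,0,0,20]
After op 9 (/): stack=[11,0] mem=[0,0,0,20]
After op 10 (pop): stack=[11] mem=[0,0,0,20]
After op 11 (pop): stack=[empty] mem=[0,0,0,20]
After op 12 (push 16): stack=[16] mem=[0,0,0,20]
After op 13 (STO M3): stack=[empty] mem=[0,0,0,16]
After op 14 (push 4): stack=[4] mem=[0,0,0,16]
After op 15 (dup): stack=[4,4] mem=[0,0,0,16]
After op 16 (swap): stack=[4,4] mem=[0,0,0,16]

Answer: 4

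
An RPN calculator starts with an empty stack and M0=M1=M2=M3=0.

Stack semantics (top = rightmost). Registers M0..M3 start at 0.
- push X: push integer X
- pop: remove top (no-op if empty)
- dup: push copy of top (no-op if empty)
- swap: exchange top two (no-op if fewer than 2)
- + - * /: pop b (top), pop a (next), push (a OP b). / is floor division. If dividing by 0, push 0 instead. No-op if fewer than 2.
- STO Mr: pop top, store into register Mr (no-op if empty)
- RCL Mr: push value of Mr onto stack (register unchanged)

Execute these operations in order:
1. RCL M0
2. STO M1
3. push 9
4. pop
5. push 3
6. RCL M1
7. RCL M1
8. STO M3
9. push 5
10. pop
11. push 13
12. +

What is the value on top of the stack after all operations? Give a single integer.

After op 1 (RCL M0): stack=[0] mem=[0,0,0,0]
After op 2 (STO M1): stack=[empty] mem=[0,0,0,0]
After op 3 (push 9): stack=[9] mem=[0,0,0,0]
After op 4 (pop): stack=[empty] mem=[0,0,0,0]
After op 5 (push 3): stack=[3] mem=[0,0,0,0]
After op 6 (RCL M1): stack=[3,0] mem=[0,0,0,0]
After op 7 (RCL M1): stack=[3,0,0] mem=[0,0,0,0]
After op 8 (STO M3): stack=[3,0] mem=[0,0,0,0]
After op 9 (push 5): stack=[3,0,5] mem=[0,0,0,0]
After op 10 (pop): stack=[3,0] mem=[0,0,0,0]
After op 11 (push 13): stack=[3,0,13] mem=[0,0,0,0]
After op 12 (+): stack=[3,13] mem=[0,0,0,0]

Answer: 13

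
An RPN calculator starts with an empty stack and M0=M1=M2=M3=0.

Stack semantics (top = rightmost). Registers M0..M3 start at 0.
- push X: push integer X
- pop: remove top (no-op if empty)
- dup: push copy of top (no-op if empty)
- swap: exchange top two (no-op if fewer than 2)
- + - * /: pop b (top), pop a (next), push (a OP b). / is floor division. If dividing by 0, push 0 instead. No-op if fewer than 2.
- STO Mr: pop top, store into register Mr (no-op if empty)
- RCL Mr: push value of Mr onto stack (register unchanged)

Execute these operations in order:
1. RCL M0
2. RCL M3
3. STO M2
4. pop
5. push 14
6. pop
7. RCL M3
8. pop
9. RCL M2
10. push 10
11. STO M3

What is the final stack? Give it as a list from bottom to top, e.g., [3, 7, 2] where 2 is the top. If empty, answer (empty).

After op 1 (RCL M0): stack=[0] mem=[0,0,0,0]
After op 2 (RCL M3): stack=[0,0] mem=[0,0,0,0]
After op 3 (STO M2): stack=[0] mem=[0,0,0,0]
After op 4 (pop): stack=[empty] mem=[0,0,0,0]
After op 5 (push 14): stack=[14] mem=[0,0,0,0]
After op 6 (pop): stack=[empty] mem=[0,0,0,0]
After op 7 (RCL M3): stack=[0] mem=[0,0,0,0]
After op 8 (pop): stack=[empty] mem=[0,0,0,0]
After op 9 (RCL M2): stack=[0] mem=[0,0,0,0]
After op 10 (push 10): stack=[0,10] mem=[0,0,0,0]
After op 11 (STO M3): stack=[0] mem=[0,0,0,10]

Answer: [0]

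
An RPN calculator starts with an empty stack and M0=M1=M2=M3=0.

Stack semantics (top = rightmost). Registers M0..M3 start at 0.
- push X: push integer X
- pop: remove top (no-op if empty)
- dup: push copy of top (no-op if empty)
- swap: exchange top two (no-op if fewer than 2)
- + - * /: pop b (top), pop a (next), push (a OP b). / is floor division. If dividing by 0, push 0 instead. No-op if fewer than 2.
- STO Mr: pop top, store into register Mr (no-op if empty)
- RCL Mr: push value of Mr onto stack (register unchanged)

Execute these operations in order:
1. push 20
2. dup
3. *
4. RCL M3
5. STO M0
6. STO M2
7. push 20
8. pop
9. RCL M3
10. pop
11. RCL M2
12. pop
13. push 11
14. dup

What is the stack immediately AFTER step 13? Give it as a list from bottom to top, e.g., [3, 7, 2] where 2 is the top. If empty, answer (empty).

After op 1 (push 20): stack=[20] mem=[0,0,0,0]
After op 2 (dup): stack=[20,20] mem=[0,0,0,0]
After op 3 (*): stack=[400] mem=[0,0,0,0]
After op 4 (RCL M3): stack=[400,0] mem=[0,0,0,0]
After op 5 (STO M0): stack=[400] mem=[0,0,0,0]
After op 6 (STO M2): stack=[empty] mem=[0,0,400,0]
After op 7 (push 20): stack=[20] mem=[0,0,400,0]
After op 8 (pop): stack=[empty] mem=[0,0,400,0]
After op 9 (RCL M3): stack=[0] mem=[0,0,400,0]
After op 10 (pop): stack=[empty] mem=[0,0,400,0]
After op 11 (RCL M2): stack=[400] mem=[0,0,400,0]
After op 12 (pop): stack=[empty] mem=[0,0,400,0]
After op 13 (push 11): stack=[11] mem=[0,0,400,0]

[11]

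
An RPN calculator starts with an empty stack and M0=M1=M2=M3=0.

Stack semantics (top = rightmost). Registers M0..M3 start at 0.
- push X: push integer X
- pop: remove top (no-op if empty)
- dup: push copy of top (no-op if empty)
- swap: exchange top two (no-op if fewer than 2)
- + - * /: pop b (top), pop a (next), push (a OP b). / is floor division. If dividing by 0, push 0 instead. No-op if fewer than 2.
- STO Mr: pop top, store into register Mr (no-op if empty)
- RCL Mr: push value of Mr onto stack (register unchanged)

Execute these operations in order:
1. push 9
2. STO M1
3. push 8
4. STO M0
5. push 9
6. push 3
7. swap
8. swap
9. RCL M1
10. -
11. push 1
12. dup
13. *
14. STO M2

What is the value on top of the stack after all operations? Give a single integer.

After op 1 (push 9): stack=[9] mem=[0,0,0,0]
After op 2 (STO M1): stack=[empty] mem=[0,9,0,0]
After op 3 (push 8): stack=[8] mem=[0,9,0,0]
After op 4 (STO M0): stack=[empty] mem=[8,9,0,0]
After op 5 (push 9): stack=[9] mem=[8,9,0,0]
After op 6 (push 3): stack=[9,3] mem=[8,9,0,0]
After op 7 (swap): stack=[3,9] mem=[8,9,0,0]
After op 8 (swap): stack=[9,3] mem=[8,9,0,0]
After op 9 (RCL M1): stack=[9,3,9] mem=[8,9,0,0]
After op 10 (-): stack=[9,-6] mem=[8,9,0,0]
After op 11 (push 1): stack=[9,-6,1] mem=[8,9,0,0]
After op 12 (dup): stack=[9,-6,1,1] mem=[8,9,0,0]
After op 13 (*): stack=[9,-6,1] mem=[8,9,0,0]
After op 14 (STO M2): stack=[9,-6] mem=[8,9,1,0]

Answer: -6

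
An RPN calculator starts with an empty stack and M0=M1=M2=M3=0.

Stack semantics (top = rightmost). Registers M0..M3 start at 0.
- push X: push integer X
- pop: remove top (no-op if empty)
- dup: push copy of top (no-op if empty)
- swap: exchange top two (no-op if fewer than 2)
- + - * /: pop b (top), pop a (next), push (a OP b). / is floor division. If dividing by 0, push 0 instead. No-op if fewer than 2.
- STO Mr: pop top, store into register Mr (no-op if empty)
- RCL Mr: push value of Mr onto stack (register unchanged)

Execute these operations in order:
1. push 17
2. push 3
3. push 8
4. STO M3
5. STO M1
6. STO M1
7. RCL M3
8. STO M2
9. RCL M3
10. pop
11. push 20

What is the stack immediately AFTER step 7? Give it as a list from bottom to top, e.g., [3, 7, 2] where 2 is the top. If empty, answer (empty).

After op 1 (push 17): stack=[17] mem=[0,0,0,0]
After op 2 (push 3): stack=[17,3] mem=[0,0,0,0]
After op 3 (push 8): stack=[17,3,8] mem=[0,0,0,0]
After op 4 (STO M3): stack=[17,3] mem=[0,0,0,8]
After op 5 (STO M1): stack=[17] mem=[0,3,0,8]
After op 6 (STO M1): stack=[empty] mem=[0,17,0,8]
After op 7 (RCL M3): stack=[8] mem=[0,17,0,8]

[8]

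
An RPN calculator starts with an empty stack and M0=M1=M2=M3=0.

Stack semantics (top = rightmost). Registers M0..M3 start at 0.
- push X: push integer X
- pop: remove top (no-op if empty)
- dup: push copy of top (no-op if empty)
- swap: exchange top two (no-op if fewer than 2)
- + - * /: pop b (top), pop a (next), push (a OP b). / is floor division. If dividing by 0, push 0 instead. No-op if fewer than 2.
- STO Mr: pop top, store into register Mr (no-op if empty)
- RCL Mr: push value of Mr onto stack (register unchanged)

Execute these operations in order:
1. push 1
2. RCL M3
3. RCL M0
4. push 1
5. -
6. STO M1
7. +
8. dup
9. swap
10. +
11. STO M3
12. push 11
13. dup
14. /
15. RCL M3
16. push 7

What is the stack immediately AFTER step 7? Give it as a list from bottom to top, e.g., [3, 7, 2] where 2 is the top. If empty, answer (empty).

After op 1 (push 1): stack=[1] mem=[0,0,0,0]
After op 2 (RCL M3): stack=[1,0] mem=[0,0,0,0]
After op 3 (RCL M0): stack=[1,0,0] mem=[0,0,0,0]
After op 4 (push 1): stack=[1,0,0,1] mem=[0,0,0,0]
After op 5 (-): stack=[1,0,-1] mem=[0,0,0,0]
After op 6 (STO M1): stack=[1,0] mem=[0,-1,0,0]
After op 7 (+): stack=[1] mem=[0,-1,0,0]

[1]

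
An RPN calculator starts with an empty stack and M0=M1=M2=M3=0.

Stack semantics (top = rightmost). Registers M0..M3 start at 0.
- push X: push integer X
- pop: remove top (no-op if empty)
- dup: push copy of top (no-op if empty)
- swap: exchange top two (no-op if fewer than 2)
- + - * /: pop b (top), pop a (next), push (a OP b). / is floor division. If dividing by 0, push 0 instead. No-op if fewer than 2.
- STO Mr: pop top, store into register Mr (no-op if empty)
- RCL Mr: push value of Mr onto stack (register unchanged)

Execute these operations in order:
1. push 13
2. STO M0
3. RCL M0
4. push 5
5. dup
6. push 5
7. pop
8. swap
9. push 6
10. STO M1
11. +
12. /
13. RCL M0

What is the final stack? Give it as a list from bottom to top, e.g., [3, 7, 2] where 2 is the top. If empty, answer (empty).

Answer: [1, 13]

Derivation:
After op 1 (push 13): stack=[13] mem=[0,0,0,0]
After op 2 (STO M0): stack=[empty] mem=[13,0,0,0]
After op 3 (RCL M0): stack=[13] mem=[13,0,0,0]
After op 4 (push 5): stack=[13,5] mem=[13,0,0,0]
After op 5 (dup): stack=[13,5,5] mem=[13,0,0,0]
After op 6 (push 5): stack=[13,5,5,5] mem=[13,0,0,0]
After op 7 (pop): stack=[13,5,5] mem=[13,0,0,0]
After op 8 (swap): stack=[13,5,5] mem=[13,0,0,0]
After op 9 (push 6): stack=[13,5,5,6] mem=[13,0,0,0]
After op 10 (STO M1): stack=[13,5,5] mem=[13,6,0,0]
After op 11 (+): stack=[13,10] mem=[13,6,0,0]
After op 12 (/): stack=[1] mem=[13,6,0,0]
After op 13 (RCL M0): stack=[1,13] mem=[13,6,0,0]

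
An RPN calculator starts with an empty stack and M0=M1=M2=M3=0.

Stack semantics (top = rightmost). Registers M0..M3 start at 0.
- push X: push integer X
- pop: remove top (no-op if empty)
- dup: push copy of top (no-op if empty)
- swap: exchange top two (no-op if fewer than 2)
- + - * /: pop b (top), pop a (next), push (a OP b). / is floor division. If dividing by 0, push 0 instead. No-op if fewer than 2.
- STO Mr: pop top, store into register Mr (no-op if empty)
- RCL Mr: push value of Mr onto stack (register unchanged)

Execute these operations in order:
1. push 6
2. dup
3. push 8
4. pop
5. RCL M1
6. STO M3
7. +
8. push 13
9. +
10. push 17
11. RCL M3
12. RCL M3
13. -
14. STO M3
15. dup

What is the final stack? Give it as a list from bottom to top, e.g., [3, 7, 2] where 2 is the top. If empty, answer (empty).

Answer: [25, 17, 17]

Derivation:
After op 1 (push 6): stack=[6] mem=[0,0,0,0]
After op 2 (dup): stack=[6,6] mem=[0,0,0,0]
After op 3 (push 8): stack=[6,6,8] mem=[0,0,0,0]
After op 4 (pop): stack=[6,6] mem=[0,0,0,0]
After op 5 (RCL M1): stack=[6,6,0] mem=[0,0,0,0]
After op 6 (STO M3): stack=[6,6] mem=[0,0,0,0]
After op 7 (+): stack=[12] mem=[0,0,0,0]
After op 8 (push 13): stack=[12,13] mem=[0,0,0,0]
After op 9 (+): stack=[25] mem=[0,0,0,0]
After op 10 (push 17): stack=[25,17] mem=[0,0,0,0]
After op 11 (RCL M3): stack=[25,17,0] mem=[0,0,0,0]
After op 12 (RCL M3): stack=[25,17,0,0] mem=[0,0,0,0]
After op 13 (-): stack=[25,17,0] mem=[0,0,0,0]
After op 14 (STO M3): stack=[25,17] mem=[0,0,0,0]
After op 15 (dup): stack=[25,17,17] mem=[0,0,0,0]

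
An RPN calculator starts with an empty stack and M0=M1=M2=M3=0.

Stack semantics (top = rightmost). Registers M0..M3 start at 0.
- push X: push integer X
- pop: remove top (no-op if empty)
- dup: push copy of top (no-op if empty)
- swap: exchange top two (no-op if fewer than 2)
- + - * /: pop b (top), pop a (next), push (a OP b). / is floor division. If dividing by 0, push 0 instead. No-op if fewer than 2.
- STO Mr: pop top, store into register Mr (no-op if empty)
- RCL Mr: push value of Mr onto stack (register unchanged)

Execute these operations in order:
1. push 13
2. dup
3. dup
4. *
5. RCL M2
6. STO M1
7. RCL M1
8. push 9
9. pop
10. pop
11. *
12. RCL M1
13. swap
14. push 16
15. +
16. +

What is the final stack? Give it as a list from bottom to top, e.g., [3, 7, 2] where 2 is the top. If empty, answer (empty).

Answer: [2213]

Derivation:
After op 1 (push 13): stack=[13] mem=[0,0,0,0]
After op 2 (dup): stack=[13,13] mem=[0,0,0,0]
After op 3 (dup): stack=[13,13,13] mem=[0,0,0,0]
After op 4 (*): stack=[13,169] mem=[0,0,0,0]
After op 5 (RCL M2): stack=[13,169,0] mem=[0,0,0,0]
After op 6 (STO M1): stack=[13,169] mem=[0,0,0,0]
After op 7 (RCL M1): stack=[13,169,0] mem=[0,0,0,0]
After op 8 (push 9): stack=[13,169,0,9] mem=[0,0,0,0]
After op 9 (pop): stack=[13,169,0] mem=[0,0,0,0]
After op 10 (pop): stack=[13,169] mem=[0,0,0,0]
After op 11 (*): stack=[2197] mem=[0,0,0,0]
After op 12 (RCL M1): stack=[2197,0] mem=[0,0,0,0]
After op 13 (swap): stack=[0,2197] mem=[0,0,0,0]
After op 14 (push 16): stack=[0,2197,16] mem=[0,0,0,0]
After op 15 (+): stack=[0,2213] mem=[0,0,0,0]
After op 16 (+): stack=[2213] mem=[0,0,0,0]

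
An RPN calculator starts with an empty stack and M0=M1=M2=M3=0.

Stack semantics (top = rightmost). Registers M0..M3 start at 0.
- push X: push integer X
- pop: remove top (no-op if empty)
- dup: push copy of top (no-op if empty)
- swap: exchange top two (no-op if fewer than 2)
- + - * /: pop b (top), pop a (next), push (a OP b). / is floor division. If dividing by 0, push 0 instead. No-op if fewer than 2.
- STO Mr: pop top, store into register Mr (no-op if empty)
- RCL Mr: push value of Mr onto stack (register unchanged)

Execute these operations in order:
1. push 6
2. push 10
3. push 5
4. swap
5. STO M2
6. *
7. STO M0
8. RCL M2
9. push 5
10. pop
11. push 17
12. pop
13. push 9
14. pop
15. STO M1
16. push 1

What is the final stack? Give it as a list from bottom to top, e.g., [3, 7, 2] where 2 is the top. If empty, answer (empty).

Answer: [1]

Derivation:
After op 1 (push 6): stack=[6] mem=[0,0,0,0]
After op 2 (push 10): stack=[6,10] mem=[0,0,0,0]
After op 3 (push 5): stack=[6,10,5] mem=[0,0,0,0]
After op 4 (swap): stack=[6,5,10] mem=[0,0,0,0]
After op 5 (STO M2): stack=[6,5] mem=[0,0,10,0]
After op 6 (*): stack=[30] mem=[0,0,10,0]
After op 7 (STO M0): stack=[empty] mem=[30,0,10,0]
After op 8 (RCL M2): stack=[10] mem=[30,0,10,0]
After op 9 (push 5): stack=[10,5] mem=[30,0,10,0]
After op 10 (pop): stack=[10] mem=[30,0,10,0]
After op 11 (push 17): stack=[10,17] mem=[30,0,10,0]
After op 12 (pop): stack=[10] mem=[30,0,10,0]
After op 13 (push 9): stack=[10,9] mem=[30,0,10,0]
After op 14 (pop): stack=[10] mem=[30,0,10,0]
After op 15 (STO M1): stack=[empty] mem=[30,10,10,0]
After op 16 (push 1): stack=[1] mem=[30,10,10,0]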